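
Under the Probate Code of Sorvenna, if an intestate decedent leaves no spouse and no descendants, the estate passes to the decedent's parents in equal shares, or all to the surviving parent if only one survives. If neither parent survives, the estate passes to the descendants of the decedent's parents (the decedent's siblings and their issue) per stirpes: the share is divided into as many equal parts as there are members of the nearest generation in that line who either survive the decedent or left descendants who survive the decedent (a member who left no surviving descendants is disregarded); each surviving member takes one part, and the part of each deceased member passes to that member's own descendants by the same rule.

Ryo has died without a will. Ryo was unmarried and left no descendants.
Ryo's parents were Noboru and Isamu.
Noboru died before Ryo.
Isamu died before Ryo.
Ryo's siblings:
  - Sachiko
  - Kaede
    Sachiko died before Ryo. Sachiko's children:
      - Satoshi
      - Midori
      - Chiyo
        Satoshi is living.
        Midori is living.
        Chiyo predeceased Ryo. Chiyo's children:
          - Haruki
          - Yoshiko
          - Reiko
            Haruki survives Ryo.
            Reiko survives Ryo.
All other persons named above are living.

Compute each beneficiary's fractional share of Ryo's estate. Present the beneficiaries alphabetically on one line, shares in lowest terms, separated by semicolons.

Neither parent survives and there are no descendants, so the estate passes to Ryo's siblings and their issue per stirpes.
The estate is divided into 2 equal shares of 1/2 among Sachiko, Kaede.
Sachiko predeceased; the 1/2 allotted to Sachiko's branch passes to Sachiko's issue by representation.
The 1/2 is divided into 3 equal shares of 1/6 among Satoshi, Midori, Chiyo.
Satoshi is living and takes 1/6.
Midori is living and takes 1/6.
Chiyo predeceased; the 1/6 allotted to Chiyo's branch passes to Chiyo's issue by representation.
The 1/6 is divided into 3 equal shares of 1/18 among Haruki, Yoshiko, Reiko.
Haruki is living and takes 1/18.
Yoshiko is living and takes 1/18.
Reiko is living and takes 1/18.
Kaede is living and takes 1/2.

Haruki 1/18; Kaede 1/2; Midori 1/6; Reiko 1/18; Satoshi 1/6; Yoshiko 1/18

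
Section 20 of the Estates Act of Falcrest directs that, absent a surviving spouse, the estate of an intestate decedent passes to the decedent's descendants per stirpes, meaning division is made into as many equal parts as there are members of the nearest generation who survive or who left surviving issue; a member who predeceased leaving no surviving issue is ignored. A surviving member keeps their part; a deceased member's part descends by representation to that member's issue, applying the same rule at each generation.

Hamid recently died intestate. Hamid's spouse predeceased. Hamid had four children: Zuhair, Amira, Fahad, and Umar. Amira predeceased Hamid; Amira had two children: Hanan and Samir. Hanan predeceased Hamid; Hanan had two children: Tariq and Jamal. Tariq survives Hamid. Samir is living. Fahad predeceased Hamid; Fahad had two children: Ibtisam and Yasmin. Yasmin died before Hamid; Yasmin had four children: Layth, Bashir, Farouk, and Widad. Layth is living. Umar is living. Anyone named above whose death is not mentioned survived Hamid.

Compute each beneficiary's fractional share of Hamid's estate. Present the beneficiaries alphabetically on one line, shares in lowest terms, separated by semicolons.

Bashir 1/32; Farouk 1/32; Ibtisam 1/8; Jamal 1/16; Layth 1/32; Samir 1/8; Tariq 1/16; Umar 1/4; Widad 1/32; Zuhair 1/4

There is no surviving spouse, so the entire estate passes to Hamid's descendants per stirpes.
The estate is divided into 4 equal shares of 1/4 among Zuhair, Amira, Fahad, Umar.
Zuhair is living and takes 1/4.
Amira predeceased; the 1/4 allotted to Amira's branch passes to Amira's issue by representation.
The 1/4 is divided into 2 equal shares of 1/8 among Hanan, Samir.
Hanan predeceased; the 1/8 allotted to Hanan's branch passes to Hanan's issue by representation.
The 1/8 is divided into 2 equal shares of 1/16 among Tariq, Jamal.
Tariq is living and takes 1/16.
Jamal is living and takes 1/16.
Samir is living and takes 1/8.
Fahad predeceased; the 1/4 allotted to Fahad's branch passes to Fahad's issue by representation.
The 1/4 is divided into 2 equal shares of 1/8 among Ibtisam, Yasmin.
Ibtisam is living and takes 1/8.
Yasmin predeceased; the 1/8 allotted to Yasmin's branch passes to Yasmin's issue by representation.
The 1/8 is divided into 4 equal shares of 1/32 among Layth, Bashir, Farouk, Widad.
Layth is living and takes 1/32.
Bashir is living and takes 1/32.
Farouk is living and takes 1/32.
Widad is living and takes 1/32.
Umar is living and takes 1/4.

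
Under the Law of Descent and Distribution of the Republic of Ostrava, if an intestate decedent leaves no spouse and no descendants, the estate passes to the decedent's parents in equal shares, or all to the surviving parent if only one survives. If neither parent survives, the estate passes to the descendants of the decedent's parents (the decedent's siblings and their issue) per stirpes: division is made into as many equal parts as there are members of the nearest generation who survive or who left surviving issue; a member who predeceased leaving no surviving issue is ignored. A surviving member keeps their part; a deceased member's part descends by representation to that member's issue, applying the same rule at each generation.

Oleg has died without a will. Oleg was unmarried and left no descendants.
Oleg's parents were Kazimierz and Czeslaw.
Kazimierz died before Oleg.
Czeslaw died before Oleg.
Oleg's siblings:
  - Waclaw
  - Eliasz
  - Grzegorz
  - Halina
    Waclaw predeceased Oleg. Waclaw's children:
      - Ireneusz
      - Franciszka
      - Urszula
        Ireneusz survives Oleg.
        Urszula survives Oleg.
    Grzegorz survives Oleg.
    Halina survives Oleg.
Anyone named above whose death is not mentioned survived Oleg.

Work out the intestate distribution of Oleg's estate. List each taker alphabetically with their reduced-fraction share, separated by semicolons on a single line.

Neither parent survives and there are no descendants, so the estate passes to Oleg's siblings and their issue per stirpes.
The estate is divided into 4 equal shares of 1/4 among Waclaw, Eliasz, Grzegorz, Halina.
Waclaw predeceased; the 1/4 allotted to Waclaw's branch passes to Waclaw's issue by representation.
The 1/4 is divided into 3 equal shares of 1/12 among Ireneusz, Franciszka, Urszula.
Ireneusz is living and takes 1/12.
Franciszka is living and takes 1/12.
Urszula is living and takes 1/12.
Eliasz is living and takes 1/4.
Grzegorz is living and takes 1/4.
Halina is living and takes 1/4.

Eliasz 1/4; Franciszka 1/12; Grzegorz 1/4; Halina 1/4; Ireneusz 1/12; Urszula 1/12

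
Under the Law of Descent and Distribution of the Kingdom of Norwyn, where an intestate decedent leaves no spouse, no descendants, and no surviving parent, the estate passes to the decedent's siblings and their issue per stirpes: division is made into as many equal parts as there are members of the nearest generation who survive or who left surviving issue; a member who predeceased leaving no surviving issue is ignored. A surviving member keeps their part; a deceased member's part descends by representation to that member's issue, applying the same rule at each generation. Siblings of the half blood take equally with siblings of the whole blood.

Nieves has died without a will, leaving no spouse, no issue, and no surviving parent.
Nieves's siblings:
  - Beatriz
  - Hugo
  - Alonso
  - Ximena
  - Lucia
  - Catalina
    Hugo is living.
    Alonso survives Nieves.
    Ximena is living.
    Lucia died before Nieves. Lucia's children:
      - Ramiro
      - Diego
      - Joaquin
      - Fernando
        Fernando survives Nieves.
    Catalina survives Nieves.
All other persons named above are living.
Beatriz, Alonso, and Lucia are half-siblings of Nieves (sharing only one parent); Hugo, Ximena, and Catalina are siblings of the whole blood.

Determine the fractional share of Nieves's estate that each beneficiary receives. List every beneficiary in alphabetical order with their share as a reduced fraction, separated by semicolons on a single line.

No spouse, descendants, or parent survives, so the estate passes to Nieves's siblings per stirpes.
Half-blood and whole-blood siblings take equally under the stated rule.
The estate is divided into 6 equal shares of 1/6 among Beatriz, Hugo, Alonso, Ximena, Lucia, Catalina.
Beatriz is living and takes 1/6.
Hugo is living and takes 1/6.
Alonso is living and takes 1/6.
Ximena is living and takes 1/6.
Lucia predeceased; the 1/6 allotted to Lucia's branch passes to Lucia's issue by representation.
The 1/6 is divided into 4 equal shares of 1/24 among Ramiro, Diego, Joaquin, Fernando.
Ramiro is living and takes 1/24.
Diego is living and takes 1/24.
Joaquin is living and takes 1/24.
Fernando is living and takes 1/24.
Catalina is living and takes 1/6.

Alonso 1/6; Beatriz 1/6; Catalina 1/6; Diego 1/24; Fernando 1/24; Hugo 1/6; Joaquin 1/24; Ramiro 1/24; Ximena 1/6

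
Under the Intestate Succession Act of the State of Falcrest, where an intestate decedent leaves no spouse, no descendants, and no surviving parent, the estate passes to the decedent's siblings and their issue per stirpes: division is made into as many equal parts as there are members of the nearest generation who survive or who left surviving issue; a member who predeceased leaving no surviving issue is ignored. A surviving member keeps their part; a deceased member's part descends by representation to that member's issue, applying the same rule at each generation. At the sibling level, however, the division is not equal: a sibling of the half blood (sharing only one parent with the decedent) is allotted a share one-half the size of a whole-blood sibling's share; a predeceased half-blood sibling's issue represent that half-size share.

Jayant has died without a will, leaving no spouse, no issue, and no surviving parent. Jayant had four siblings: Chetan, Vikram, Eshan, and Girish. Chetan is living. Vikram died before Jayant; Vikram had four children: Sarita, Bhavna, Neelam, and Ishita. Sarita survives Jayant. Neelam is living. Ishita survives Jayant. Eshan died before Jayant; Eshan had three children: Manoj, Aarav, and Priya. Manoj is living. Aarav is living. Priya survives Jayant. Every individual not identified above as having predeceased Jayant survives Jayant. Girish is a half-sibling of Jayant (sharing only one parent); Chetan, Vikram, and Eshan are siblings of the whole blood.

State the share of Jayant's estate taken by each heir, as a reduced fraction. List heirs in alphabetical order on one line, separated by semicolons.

No spouse, descendants, or parent survives, so the estate passes to Jayant's siblings per stirpes.
Half-blood siblings count for one-half the weight of whole-blood siblings at the initial division.
Dividing 1 in proportion to weights (total weight 7/2): Chetan (weight 1) → 2/7; Vikram (weight 1) → 2/7; Eshan (weight 1) → 2/7; Girish (weight 1/2) → 1/7.
Chetan is living and takes 2/7.
Vikram predeceased; the 2/7 allotted to Vikram's branch passes to Vikram's issue by representation.
The 2/7 is divided into 4 equal shares of 1/14 among Sarita, Bhavna, Neelam, Ishita.
Sarita is living and takes 1/14.
Bhavna is living and takes 1/14.
Neelam is living and takes 1/14.
Ishita is living and takes 1/14.
Eshan predeceased; the 2/7 allotted to Eshan's branch passes to Eshan's issue by representation.
The 2/7 is divided into 3 equal shares of 2/21 among Manoj, Aarav, Priya.
Manoj is living and takes 2/21.
Aarav is living and takes 2/21.
Priya is living and takes 2/21.
Girish is living and takes 1/7.

Aarav 2/21; Bhavna 1/14; Chetan 2/7; Girish 1/7; Ishita 1/14; Manoj 2/21; Neelam 1/14; Priya 2/21; Sarita 1/14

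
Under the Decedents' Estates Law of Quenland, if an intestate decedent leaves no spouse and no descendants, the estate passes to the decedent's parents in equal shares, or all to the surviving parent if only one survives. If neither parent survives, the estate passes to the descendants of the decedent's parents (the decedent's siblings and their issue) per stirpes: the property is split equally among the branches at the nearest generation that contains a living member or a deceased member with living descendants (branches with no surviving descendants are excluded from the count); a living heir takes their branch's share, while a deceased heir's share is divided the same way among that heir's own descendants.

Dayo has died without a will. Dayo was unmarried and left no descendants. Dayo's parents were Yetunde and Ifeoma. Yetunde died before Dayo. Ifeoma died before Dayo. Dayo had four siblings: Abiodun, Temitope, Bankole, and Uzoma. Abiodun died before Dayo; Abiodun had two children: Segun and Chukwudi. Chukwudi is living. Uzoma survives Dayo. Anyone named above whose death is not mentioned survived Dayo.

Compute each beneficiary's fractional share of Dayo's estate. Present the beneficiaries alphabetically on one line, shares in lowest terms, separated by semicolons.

Bankole 1/4; Chukwudi 1/8; Segun 1/8; Temitope 1/4; Uzoma 1/4

Neither parent survives and there are no descendants, so the estate passes to Dayo's siblings and their issue per stirpes.
The estate is divided into 4 equal shares of 1/4 among Abiodun, Temitope, Bankole, Uzoma.
Abiodun predeceased; the 1/4 allotted to Abiodun's branch passes to Abiodun's issue by representation.
The 1/4 is divided into 2 equal shares of 1/8 among Segun, Chukwudi.
Segun is living and takes 1/8.
Chukwudi is living and takes 1/8.
Temitope is living and takes 1/4.
Bankole is living and takes 1/4.
Uzoma is living and takes 1/4.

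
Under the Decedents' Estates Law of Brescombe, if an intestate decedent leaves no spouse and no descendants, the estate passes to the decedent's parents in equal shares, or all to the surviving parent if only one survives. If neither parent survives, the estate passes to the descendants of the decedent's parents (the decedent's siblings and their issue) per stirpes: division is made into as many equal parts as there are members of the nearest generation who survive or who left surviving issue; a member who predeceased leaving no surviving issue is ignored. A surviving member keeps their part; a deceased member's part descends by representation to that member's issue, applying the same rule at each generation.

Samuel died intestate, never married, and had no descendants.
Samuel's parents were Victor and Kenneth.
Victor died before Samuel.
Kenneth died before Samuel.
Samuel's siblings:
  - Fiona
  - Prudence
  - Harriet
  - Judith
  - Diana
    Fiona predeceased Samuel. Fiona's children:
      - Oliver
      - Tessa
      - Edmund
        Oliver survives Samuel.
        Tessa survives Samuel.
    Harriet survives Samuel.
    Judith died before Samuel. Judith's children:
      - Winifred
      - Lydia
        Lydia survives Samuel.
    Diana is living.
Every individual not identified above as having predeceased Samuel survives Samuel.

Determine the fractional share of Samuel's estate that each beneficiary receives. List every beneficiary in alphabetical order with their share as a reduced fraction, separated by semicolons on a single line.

Diana 1/5; Edmund 1/15; Harriet 1/5; Lydia 1/10; Oliver 1/15; Prudence 1/5; Tessa 1/15; Winifred 1/10

Neither parent survives and there are no descendants, so the estate passes to Samuel's siblings and their issue per stirpes.
The estate is divided into 5 equal shares of 1/5 among Fiona, Prudence, Harriet, Judith, Diana.
Fiona predeceased; the 1/5 allotted to Fiona's branch passes to Fiona's issue by representation.
The 1/5 is divided into 3 equal shares of 1/15 among Oliver, Tessa, Edmund.
Oliver is living and takes 1/15.
Tessa is living and takes 1/15.
Edmund is living and takes 1/15.
Prudence is living and takes 1/5.
Harriet is living and takes 1/5.
Judith predeceased; the 1/5 allotted to Judith's branch passes to Judith's issue by representation.
The 1/5 is divided into 2 equal shares of 1/10 among Winifred, Lydia.
Winifred is living and takes 1/10.
Lydia is living and takes 1/10.
Diana is living and takes 1/5.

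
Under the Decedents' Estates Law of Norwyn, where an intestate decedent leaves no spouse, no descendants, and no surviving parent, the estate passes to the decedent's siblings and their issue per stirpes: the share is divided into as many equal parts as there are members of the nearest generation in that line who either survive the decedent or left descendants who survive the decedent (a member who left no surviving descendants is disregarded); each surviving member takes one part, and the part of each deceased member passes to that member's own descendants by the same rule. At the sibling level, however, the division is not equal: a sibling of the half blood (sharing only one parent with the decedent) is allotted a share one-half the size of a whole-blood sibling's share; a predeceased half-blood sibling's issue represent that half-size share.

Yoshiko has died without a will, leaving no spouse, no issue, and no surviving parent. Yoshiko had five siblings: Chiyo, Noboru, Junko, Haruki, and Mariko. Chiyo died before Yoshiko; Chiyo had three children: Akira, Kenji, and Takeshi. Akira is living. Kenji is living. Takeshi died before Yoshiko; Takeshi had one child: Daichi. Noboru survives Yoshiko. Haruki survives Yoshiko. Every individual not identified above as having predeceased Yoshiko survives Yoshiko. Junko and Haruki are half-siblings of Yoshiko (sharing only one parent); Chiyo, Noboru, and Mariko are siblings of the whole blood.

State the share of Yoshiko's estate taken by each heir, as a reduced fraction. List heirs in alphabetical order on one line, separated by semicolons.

Akira 1/12; Daichi 1/12; Haruki 1/8; Junko 1/8; Kenji 1/12; Mariko 1/4; Noboru 1/4

No spouse, descendants, or parent survives, so the estate passes to Yoshiko's siblings per stirpes.
Half-blood siblings count for one-half the weight of whole-blood siblings at the initial division.
Dividing 1 in proportion to weights (total weight 4): Chiyo (weight 1) → 1/4; Noboru (weight 1) → 1/4; Junko (weight 1/2) → 1/8; Haruki (weight 1/2) → 1/8; Mariko (weight 1) → 1/4.
Chiyo predeceased; the 1/4 allotted to Chiyo's branch passes to Chiyo's issue by representation.
The 1/4 is divided into 3 equal shares of 1/12 among Akira, Kenji, Takeshi.
Akira is living and takes 1/12.
Kenji is living and takes 1/12.
Takeshi predeceased; the 1/12 allotted to Takeshi's branch passes to Takeshi's issue by representation.
Daichi is the sole taker at this level and receives the full 1/12.
Noboru is living and takes 1/4.
Junko is living and takes 1/8.
Haruki is living and takes 1/8.
Mariko is living and takes 1/4.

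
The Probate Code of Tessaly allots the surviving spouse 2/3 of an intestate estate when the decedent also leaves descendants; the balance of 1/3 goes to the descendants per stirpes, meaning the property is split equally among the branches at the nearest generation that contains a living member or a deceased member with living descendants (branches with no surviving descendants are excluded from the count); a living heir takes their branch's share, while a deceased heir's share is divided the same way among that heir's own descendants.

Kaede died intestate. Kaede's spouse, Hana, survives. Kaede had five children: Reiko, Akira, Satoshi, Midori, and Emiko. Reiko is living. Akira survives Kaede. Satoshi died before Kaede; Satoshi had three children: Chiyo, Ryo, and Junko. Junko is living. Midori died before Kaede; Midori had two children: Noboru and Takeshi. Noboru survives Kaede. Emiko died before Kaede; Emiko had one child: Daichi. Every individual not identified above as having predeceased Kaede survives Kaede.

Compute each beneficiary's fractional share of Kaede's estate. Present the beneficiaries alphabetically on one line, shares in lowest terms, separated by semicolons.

Hana, as surviving spouse, takes 2/3.
The remaining 1/3 passes to Kaede's descendants per stirpes.
The 1/3 is divided into 5 equal shares of 1/15 among Reiko, Akira, Satoshi, Midori, Emiko.
Reiko is living and takes 1/15.
Akira is living and takes 1/15.
Satoshi predeceased; the 1/15 allotted to Satoshi's branch passes to Satoshi's issue by representation.
The 1/15 is divided into 3 equal shares of 1/45 among Chiyo, Ryo, Junko.
Chiyo is living and takes 1/45.
Ryo is living and takes 1/45.
Junko is living and takes 1/45.
Midori predeceased; the 1/15 allotted to Midori's branch passes to Midori's issue by representation.
The 1/15 is divided into 2 equal shares of 1/30 among Noboru, Takeshi.
Noboru is living and takes 1/30.
Takeshi is living and takes 1/30.
Emiko predeceased; the 1/15 allotted to Emiko's branch passes to Emiko's issue by representation.
Daichi is the sole taker at this level and receives the full 1/15.

Akira 1/15; Chiyo 1/45; Daichi 1/15; Hana 2/3; Junko 1/45; Noboru 1/30; Reiko 1/15; Ryo 1/45; Takeshi 1/30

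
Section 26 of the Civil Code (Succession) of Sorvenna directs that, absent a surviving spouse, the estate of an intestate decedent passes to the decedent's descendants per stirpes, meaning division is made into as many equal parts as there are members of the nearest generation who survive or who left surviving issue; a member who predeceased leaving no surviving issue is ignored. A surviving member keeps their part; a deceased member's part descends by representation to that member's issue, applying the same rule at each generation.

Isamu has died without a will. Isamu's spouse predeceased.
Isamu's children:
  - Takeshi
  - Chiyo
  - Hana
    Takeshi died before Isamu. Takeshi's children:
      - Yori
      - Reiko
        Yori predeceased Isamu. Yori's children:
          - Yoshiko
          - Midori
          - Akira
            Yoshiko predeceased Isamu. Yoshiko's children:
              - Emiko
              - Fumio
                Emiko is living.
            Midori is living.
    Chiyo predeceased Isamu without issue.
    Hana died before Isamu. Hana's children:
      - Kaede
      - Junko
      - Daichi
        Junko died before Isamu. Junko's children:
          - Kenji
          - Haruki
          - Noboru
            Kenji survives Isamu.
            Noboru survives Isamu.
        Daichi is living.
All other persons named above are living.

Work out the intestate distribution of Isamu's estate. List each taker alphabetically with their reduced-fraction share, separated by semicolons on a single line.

Akira 1/12; Daichi 1/6; Emiko 1/24; Fumio 1/24; Haruki 1/18; Kaede 1/6; Kenji 1/18; Midori 1/12; Noboru 1/18; Reiko 1/4

There is no surviving spouse, so the entire estate passes to Isamu's descendants per stirpes.
Chiyo left no surviving issue, so that branch lapses and is disregarded.
The estate is divided into 2 equal shares of 1/2 among Takeshi, Hana.
Takeshi predeceased; the 1/2 allotted to Takeshi's branch passes to Takeshi's issue by representation.
The 1/2 is divided into 2 equal shares of 1/4 among Yori, Reiko.
Yori predeceased; the 1/4 allotted to Yori's branch passes to Yori's issue by representation.
The 1/4 is divided into 3 equal shares of 1/12 among Yoshiko, Midori, Akira.
Yoshiko predeceased; the 1/12 allotted to Yoshiko's branch passes to Yoshiko's issue by representation.
The 1/12 is divided into 2 equal shares of 1/24 among Emiko, Fumio.
Emiko is living and takes 1/24.
Fumio is living and takes 1/24.
Midori is living and takes 1/12.
Akira is living and takes 1/12.
Reiko is living and takes 1/4.
Hana predeceased; the 1/2 allotted to Hana's branch passes to Hana's issue by representation.
The 1/2 is divided into 3 equal shares of 1/6 among Kaede, Junko, Daichi.
Kaede is living and takes 1/6.
Junko predeceased; the 1/6 allotted to Junko's branch passes to Junko's issue by representation.
The 1/6 is divided into 3 equal shares of 1/18 among Kenji, Haruki, Noboru.
Kenji is living and takes 1/18.
Haruki is living and takes 1/18.
Noboru is living and takes 1/18.
Daichi is living and takes 1/6.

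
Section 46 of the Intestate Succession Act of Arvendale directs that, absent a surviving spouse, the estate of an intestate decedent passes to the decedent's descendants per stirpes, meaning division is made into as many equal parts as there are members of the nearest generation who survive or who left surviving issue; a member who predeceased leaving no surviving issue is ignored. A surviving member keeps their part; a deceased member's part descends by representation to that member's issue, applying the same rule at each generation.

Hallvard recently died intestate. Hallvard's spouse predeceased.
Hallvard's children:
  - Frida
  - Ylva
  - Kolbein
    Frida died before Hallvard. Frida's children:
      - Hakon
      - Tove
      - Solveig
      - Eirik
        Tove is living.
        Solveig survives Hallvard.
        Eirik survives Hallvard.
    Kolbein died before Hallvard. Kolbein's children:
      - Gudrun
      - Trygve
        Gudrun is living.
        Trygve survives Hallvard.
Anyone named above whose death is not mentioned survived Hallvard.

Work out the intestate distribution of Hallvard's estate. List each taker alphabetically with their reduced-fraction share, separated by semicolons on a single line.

Eirik 1/12; Gudrun 1/6; Hakon 1/12; Solveig 1/12; Tove 1/12; Trygve 1/6; Ylva 1/3

There is no surviving spouse, so the entire estate passes to Hallvard's descendants per stirpes.
The estate is divided into 3 equal shares of 1/3 among Frida, Ylva, Kolbein.
Frida predeceased; the 1/3 allotted to Frida's branch passes to Frida's issue by representation.
The 1/3 is divided into 4 equal shares of 1/12 among Hakon, Tove, Solveig, Eirik.
Hakon is living and takes 1/12.
Tove is living and takes 1/12.
Solveig is living and takes 1/12.
Eirik is living and takes 1/12.
Ylva is living and takes 1/3.
Kolbein predeceased; the 1/3 allotted to Kolbein's branch passes to Kolbein's issue by representation.
The 1/3 is divided into 2 equal shares of 1/6 among Gudrun, Trygve.
Gudrun is living and takes 1/6.
Trygve is living and takes 1/6.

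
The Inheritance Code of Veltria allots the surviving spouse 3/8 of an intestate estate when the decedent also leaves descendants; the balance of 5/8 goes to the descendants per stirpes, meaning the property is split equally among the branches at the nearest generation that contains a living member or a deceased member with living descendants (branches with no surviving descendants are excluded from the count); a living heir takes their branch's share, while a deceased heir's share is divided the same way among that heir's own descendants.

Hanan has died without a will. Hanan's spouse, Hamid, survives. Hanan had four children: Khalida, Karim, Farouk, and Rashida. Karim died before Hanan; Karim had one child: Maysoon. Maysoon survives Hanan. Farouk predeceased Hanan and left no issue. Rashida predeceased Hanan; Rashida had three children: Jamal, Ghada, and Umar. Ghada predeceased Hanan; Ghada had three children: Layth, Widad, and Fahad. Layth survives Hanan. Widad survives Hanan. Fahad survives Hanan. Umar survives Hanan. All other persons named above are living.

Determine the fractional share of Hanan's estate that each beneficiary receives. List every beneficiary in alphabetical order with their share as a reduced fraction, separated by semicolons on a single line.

Fahad 5/216; Hamid 3/8; Jamal 5/72; Khalida 5/24; Layth 5/216; Maysoon 5/24; Umar 5/72; Widad 5/216

Hamid, as surviving spouse, takes 3/8.
The remaining 5/8 passes to Hanan's descendants per stirpes.
Farouk left no surviving issue, so that branch lapses and is disregarded.
The 5/8 is divided into 3 equal shares of 5/24 among Khalida, Karim, Rashida.
Khalida is living and takes 5/24.
Karim predeceased; the 5/24 allotted to Karim's branch passes to Karim's issue by representation.
Maysoon is the sole taker at this level and receives the full 5/24.
Rashida predeceased; the 5/24 allotted to Rashida's branch passes to Rashida's issue by representation.
The 5/24 is divided into 3 equal shares of 5/72 among Jamal, Ghada, Umar.
Jamal is living and takes 5/72.
Ghada predeceased; the 5/72 allotted to Ghada's branch passes to Ghada's issue by representation.
The 5/72 is divided into 3 equal shares of 5/216 among Layth, Widad, Fahad.
Layth is living and takes 5/216.
Widad is living and takes 5/216.
Fahad is living and takes 5/216.
Umar is living and takes 5/72.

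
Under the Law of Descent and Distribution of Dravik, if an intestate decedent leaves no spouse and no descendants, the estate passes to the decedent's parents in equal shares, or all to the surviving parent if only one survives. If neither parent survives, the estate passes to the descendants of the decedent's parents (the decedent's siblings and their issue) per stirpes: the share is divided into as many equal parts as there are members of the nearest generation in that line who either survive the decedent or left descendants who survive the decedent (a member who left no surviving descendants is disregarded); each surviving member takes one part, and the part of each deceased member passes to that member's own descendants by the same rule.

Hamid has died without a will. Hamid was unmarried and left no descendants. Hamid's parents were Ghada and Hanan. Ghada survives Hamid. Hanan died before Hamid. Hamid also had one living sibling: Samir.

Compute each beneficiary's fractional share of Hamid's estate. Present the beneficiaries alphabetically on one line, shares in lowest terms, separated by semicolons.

Ghada 1

Only one parent, Ghada, survives, so Ghada takes the entire estate. The siblings take nothing because a surviving parent has priority.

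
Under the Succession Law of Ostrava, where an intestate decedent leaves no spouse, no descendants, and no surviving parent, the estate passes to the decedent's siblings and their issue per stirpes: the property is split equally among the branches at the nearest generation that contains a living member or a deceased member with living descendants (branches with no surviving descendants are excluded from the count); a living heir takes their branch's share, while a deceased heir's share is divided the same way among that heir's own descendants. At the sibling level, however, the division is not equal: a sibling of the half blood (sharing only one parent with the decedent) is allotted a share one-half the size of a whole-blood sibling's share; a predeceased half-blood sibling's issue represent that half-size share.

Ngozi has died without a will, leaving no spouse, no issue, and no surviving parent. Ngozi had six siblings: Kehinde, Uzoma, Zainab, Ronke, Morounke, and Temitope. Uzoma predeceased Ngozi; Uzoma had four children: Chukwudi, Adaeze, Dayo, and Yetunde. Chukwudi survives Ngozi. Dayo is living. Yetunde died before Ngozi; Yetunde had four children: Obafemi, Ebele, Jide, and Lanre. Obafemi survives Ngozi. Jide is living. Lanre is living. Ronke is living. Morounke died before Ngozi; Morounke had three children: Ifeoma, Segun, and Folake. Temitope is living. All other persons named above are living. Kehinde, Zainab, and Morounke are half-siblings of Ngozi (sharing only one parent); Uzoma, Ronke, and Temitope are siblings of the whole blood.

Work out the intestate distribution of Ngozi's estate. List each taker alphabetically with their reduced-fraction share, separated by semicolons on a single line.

No spouse, descendants, or parent survives, so the estate passes to Ngozi's siblings per stirpes.
Half-blood siblings count for one-half the weight of whole-blood siblings at the initial division.
Dividing 1 in proportion to weights (total weight 9/2): Kehinde (weight 1/2) → 1/9; Uzoma (weight 1) → 2/9; Zainab (weight 1/2) → 1/9; Ronke (weight 1) → 2/9; Morounke (weight 1/2) → 1/9; Temitope (weight 1) → 2/9.
Kehinde is living and takes 1/9.
Uzoma predeceased; the 2/9 allotted to Uzoma's branch passes to Uzoma's issue by representation.
The 2/9 is divided into 4 equal shares of 1/18 among Chukwudi, Adaeze, Dayo, Yetunde.
Chukwudi is living and takes 1/18.
Adaeze is living and takes 1/18.
Dayo is living and takes 1/18.
Yetunde predeceased; the 1/18 allotted to Yetunde's branch passes to Yetunde's issue by representation.
The 1/18 is divided into 4 equal shares of 1/72 among Obafemi, Ebele, Jide, Lanre.
Obafemi is living and takes 1/72.
Ebele is living and takes 1/72.
Jide is living and takes 1/72.
Lanre is living and takes 1/72.
Zainab is living and takes 1/9.
Ronke is living and takes 2/9.
Morounke predeceased; the 1/9 allotted to Morounke's branch passes to Morounke's issue by representation.
The 1/9 is divided into 3 equal shares of 1/27 among Ifeoma, Segun, Folake.
Ifeoma is living and takes 1/27.
Segun is living and takes 1/27.
Folake is living and takes 1/27.
Temitope is living and takes 2/9.

Adaeze 1/18; Chukwudi 1/18; Dayo 1/18; Ebele 1/72; Folake 1/27; Ifeoma 1/27; Jide 1/72; Kehinde 1/9; Lanre 1/72; Obafemi 1/72; Ronke 2/9; Segun 1/27; Temitope 2/9; Zainab 1/9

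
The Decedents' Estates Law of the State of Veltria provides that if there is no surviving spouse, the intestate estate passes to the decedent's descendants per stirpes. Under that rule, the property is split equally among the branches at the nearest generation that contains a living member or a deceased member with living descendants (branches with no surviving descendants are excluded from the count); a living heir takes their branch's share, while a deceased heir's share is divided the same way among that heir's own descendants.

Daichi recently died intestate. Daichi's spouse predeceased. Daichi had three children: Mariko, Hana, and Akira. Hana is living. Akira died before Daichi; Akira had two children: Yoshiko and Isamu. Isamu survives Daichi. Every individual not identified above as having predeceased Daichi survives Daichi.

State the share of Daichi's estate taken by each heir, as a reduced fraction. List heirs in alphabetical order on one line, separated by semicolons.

Hana 1/3; Isamu 1/6; Mariko 1/3; Yoshiko 1/6

There is no surviving spouse, so the entire estate passes to Daichi's descendants per stirpes.
The estate is divided into 3 equal shares of 1/3 among Mariko, Hana, Akira.
Mariko is living and takes 1/3.
Hana is living and takes 1/3.
Akira predeceased; the 1/3 allotted to Akira's branch passes to Akira's issue by representation.
The 1/3 is divided into 2 equal shares of 1/6 among Yoshiko, Isamu.
Yoshiko is living and takes 1/6.
Isamu is living and takes 1/6.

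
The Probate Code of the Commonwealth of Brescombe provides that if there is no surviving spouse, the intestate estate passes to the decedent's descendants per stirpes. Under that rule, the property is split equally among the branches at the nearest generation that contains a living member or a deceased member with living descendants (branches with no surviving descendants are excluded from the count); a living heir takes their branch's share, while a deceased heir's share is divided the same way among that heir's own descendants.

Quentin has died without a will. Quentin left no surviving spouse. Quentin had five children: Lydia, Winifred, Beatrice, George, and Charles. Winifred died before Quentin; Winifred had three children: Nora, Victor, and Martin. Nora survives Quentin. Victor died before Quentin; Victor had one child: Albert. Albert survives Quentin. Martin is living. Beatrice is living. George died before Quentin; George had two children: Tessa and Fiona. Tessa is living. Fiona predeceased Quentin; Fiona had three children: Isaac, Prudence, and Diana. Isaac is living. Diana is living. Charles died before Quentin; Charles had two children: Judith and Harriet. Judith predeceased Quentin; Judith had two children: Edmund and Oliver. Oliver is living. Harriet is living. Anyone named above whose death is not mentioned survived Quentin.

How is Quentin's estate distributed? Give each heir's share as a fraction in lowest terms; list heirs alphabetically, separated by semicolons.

Albert 1/15; Beatrice 1/5; Diana 1/30; Edmund 1/20; Harriet 1/10; Isaac 1/30; Lydia 1/5; Martin 1/15; Nora 1/15; Oliver 1/20; Prudence 1/30; Tessa 1/10

There is no surviving spouse, so the entire estate passes to Quentin's descendants per stirpes.
The estate is divided into 5 equal shares of 1/5 among Lydia, Winifred, Beatrice, George, Charles.
Lydia is living and takes 1/5.
Winifred predeceased; the 1/5 allotted to Winifred's branch passes to Winifred's issue by representation.
The 1/5 is divided into 3 equal shares of 1/15 among Nora, Victor, Martin.
Nora is living and takes 1/15.
Victor predeceased; the 1/15 allotted to Victor's branch passes to Victor's issue by representation.
Albert is the sole taker at this level and receives the full 1/15.
Martin is living and takes 1/15.
Beatrice is living and takes 1/5.
George predeceased; the 1/5 allotted to George's branch passes to George's issue by representation.
The 1/5 is divided into 2 equal shares of 1/10 among Tessa, Fiona.
Tessa is living and takes 1/10.
Fiona predeceased; the 1/10 allotted to Fiona's branch passes to Fiona's issue by representation.
The 1/10 is divided into 3 equal shares of 1/30 among Isaac, Prudence, Diana.
Isaac is living and takes 1/30.
Prudence is living and takes 1/30.
Diana is living and takes 1/30.
Charles predeceased; the 1/5 allotted to Charles's branch passes to Charles's issue by representation.
The 1/5 is divided into 2 equal shares of 1/10 among Judith, Harriet.
Judith predeceased; the 1/10 allotted to Judith's branch passes to Judith's issue by representation.
The 1/10 is divided into 2 equal shares of 1/20 among Edmund, Oliver.
Edmund is living and takes 1/20.
Oliver is living and takes 1/20.
Harriet is living and takes 1/10.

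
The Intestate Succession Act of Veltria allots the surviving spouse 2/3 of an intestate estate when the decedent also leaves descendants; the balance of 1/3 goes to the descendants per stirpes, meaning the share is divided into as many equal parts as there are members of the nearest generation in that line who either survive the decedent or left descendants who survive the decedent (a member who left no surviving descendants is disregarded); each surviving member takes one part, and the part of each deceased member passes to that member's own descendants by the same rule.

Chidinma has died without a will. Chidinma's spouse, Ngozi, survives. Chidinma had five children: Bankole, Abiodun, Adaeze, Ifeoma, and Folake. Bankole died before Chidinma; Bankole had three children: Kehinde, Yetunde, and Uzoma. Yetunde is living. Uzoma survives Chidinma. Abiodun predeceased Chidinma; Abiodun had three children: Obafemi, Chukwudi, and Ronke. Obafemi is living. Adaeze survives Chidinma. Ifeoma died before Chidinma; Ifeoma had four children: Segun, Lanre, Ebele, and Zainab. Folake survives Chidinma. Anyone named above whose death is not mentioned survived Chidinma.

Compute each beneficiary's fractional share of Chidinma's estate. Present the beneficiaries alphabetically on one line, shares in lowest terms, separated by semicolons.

Adaeze 1/15; Chukwudi 1/45; Ebele 1/60; Folake 1/15; Kehinde 1/45; Lanre 1/60; Ngozi 2/3; Obafemi 1/45; Ronke 1/45; Segun 1/60; Uzoma 1/45; Yetunde 1/45; Zainab 1/60

Ngozi, as surviving spouse, takes 2/3.
The remaining 1/3 passes to Chidinma's descendants per stirpes.
The 1/3 is divided into 5 equal shares of 1/15 among Bankole, Abiodun, Adaeze, Ifeoma, Folake.
Bankole predeceased; the 1/15 allotted to Bankole's branch passes to Bankole's issue by representation.
The 1/15 is divided into 3 equal shares of 1/45 among Kehinde, Yetunde, Uzoma.
Kehinde is living and takes 1/45.
Yetunde is living and takes 1/45.
Uzoma is living and takes 1/45.
Abiodun predeceased; the 1/15 allotted to Abiodun's branch passes to Abiodun's issue by representation.
The 1/15 is divided into 3 equal shares of 1/45 among Obafemi, Chukwudi, Ronke.
Obafemi is living and takes 1/45.
Chukwudi is living and takes 1/45.
Ronke is living and takes 1/45.
Adaeze is living and takes 1/15.
Ifeoma predeceased; the 1/15 allotted to Ifeoma's branch passes to Ifeoma's issue by representation.
The 1/15 is divided into 4 equal shares of 1/60 among Segun, Lanre, Ebele, Zainab.
Segun is living and takes 1/60.
Lanre is living and takes 1/60.
Ebele is living and takes 1/60.
Zainab is living and takes 1/60.
Folake is living and takes 1/15.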